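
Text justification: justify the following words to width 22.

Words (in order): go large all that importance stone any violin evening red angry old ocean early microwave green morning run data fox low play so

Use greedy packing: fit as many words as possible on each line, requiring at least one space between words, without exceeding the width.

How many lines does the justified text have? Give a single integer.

Line 1: ['go', 'large', 'all', 'that'] (min_width=17, slack=5)
Line 2: ['importance', 'stone', 'any'] (min_width=20, slack=2)
Line 3: ['violin', 'evening', 'red'] (min_width=18, slack=4)
Line 4: ['angry', 'old', 'ocean', 'early'] (min_width=21, slack=1)
Line 5: ['microwave', 'green'] (min_width=15, slack=7)
Line 6: ['morning', 'run', 'data', 'fox'] (min_width=20, slack=2)
Line 7: ['low', 'play', 'so'] (min_width=11, slack=11)
Total lines: 7

Answer: 7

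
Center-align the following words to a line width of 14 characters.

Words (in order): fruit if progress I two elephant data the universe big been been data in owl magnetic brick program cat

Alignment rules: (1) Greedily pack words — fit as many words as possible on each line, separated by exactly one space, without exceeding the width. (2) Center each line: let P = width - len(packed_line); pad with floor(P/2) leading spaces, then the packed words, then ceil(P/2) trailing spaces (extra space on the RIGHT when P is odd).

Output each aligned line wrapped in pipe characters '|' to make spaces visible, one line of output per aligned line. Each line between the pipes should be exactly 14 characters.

Line 1: ['fruit', 'if'] (min_width=8, slack=6)
Line 2: ['progress', 'I', 'two'] (min_width=14, slack=0)
Line 3: ['elephant', 'data'] (min_width=13, slack=1)
Line 4: ['the', 'universe'] (min_width=12, slack=2)
Line 5: ['big', 'been', 'been'] (min_width=13, slack=1)
Line 6: ['data', 'in', 'owl'] (min_width=11, slack=3)
Line 7: ['magnetic', 'brick'] (min_width=14, slack=0)
Line 8: ['program', 'cat'] (min_width=11, slack=3)

Answer: |   fruit if   |
|progress I two|
|elephant data |
| the universe |
|big been been |
| data in owl  |
|magnetic brick|
| program cat  |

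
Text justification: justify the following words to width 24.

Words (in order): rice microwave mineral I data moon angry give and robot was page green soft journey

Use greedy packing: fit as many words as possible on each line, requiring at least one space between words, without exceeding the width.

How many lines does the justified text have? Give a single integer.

Answer: 4

Derivation:
Line 1: ['rice', 'microwave', 'mineral', 'I'] (min_width=24, slack=0)
Line 2: ['data', 'moon', 'angry', 'give', 'and'] (min_width=24, slack=0)
Line 3: ['robot', 'was', 'page', 'green'] (min_width=20, slack=4)
Line 4: ['soft', 'journey'] (min_width=12, slack=12)
Total lines: 4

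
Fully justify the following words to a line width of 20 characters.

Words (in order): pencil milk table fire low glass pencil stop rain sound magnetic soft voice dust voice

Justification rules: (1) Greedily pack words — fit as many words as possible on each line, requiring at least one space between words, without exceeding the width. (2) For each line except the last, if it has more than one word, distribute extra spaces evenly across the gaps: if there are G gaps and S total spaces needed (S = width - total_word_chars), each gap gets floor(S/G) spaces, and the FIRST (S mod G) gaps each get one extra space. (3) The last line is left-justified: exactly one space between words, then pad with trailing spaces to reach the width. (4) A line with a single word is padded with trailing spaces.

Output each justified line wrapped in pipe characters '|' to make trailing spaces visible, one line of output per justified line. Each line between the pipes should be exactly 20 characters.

Line 1: ['pencil', 'milk', 'table'] (min_width=17, slack=3)
Line 2: ['fire', 'low', 'glass'] (min_width=14, slack=6)
Line 3: ['pencil', 'stop', 'rain'] (min_width=16, slack=4)
Line 4: ['sound', 'magnetic', 'soft'] (min_width=19, slack=1)
Line 5: ['voice', 'dust', 'voice'] (min_width=16, slack=4)

Answer: |pencil   milk  table|
|fire    low    glass|
|pencil   stop   rain|
|sound  magnetic soft|
|voice dust voice    |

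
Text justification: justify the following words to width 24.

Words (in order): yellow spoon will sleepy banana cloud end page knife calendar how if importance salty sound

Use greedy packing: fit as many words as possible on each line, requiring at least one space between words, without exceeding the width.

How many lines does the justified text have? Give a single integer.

Line 1: ['yellow', 'spoon', 'will', 'sleepy'] (min_width=24, slack=0)
Line 2: ['banana', 'cloud', 'end', 'page'] (min_width=21, slack=3)
Line 3: ['knife', 'calendar', 'how', 'if'] (min_width=21, slack=3)
Line 4: ['importance', 'salty', 'sound'] (min_width=22, slack=2)
Total lines: 4

Answer: 4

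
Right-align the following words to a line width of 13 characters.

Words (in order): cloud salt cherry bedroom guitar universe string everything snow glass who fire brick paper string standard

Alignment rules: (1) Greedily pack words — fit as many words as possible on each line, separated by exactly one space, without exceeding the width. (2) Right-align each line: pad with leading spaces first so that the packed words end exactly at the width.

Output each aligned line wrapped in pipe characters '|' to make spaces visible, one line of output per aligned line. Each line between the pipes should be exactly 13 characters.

Line 1: ['cloud', 'salt'] (min_width=10, slack=3)
Line 2: ['cherry'] (min_width=6, slack=7)
Line 3: ['bedroom'] (min_width=7, slack=6)
Line 4: ['guitar'] (min_width=6, slack=7)
Line 5: ['universe'] (min_width=8, slack=5)
Line 6: ['string'] (min_width=6, slack=7)
Line 7: ['everything'] (min_width=10, slack=3)
Line 8: ['snow', 'glass'] (min_width=10, slack=3)
Line 9: ['who', 'fire'] (min_width=8, slack=5)
Line 10: ['brick', 'paper'] (min_width=11, slack=2)
Line 11: ['string'] (min_width=6, slack=7)
Line 12: ['standard'] (min_width=8, slack=5)

Answer: |   cloud salt|
|       cherry|
|      bedroom|
|       guitar|
|     universe|
|       string|
|   everything|
|   snow glass|
|     who fire|
|  brick paper|
|       string|
|     standard|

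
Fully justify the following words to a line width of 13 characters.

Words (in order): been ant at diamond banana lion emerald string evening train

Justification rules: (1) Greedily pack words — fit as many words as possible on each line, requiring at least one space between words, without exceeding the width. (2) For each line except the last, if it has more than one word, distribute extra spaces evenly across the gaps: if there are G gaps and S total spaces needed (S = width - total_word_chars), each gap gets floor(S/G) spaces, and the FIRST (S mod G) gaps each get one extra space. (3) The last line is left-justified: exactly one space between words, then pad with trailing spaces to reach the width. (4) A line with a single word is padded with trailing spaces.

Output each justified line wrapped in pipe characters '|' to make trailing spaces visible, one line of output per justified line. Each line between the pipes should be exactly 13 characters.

Answer: |been  ant  at|
|diamond      |
|banana   lion|
|emerald      |
|string       |
|evening train|

Derivation:
Line 1: ['been', 'ant', 'at'] (min_width=11, slack=2)
Line 2: ['diamond'] (min_width=7, slack=6)
Line 3: ['banana', 'lion'] (min_width=11, slack=2)
Line 4: ['emerald'] (min_width=7, slack=6)
Line 5: ['string'] (min_width=6, slack=7)
Line 6: ['evening', 'train'] (min_width=13, slack=0)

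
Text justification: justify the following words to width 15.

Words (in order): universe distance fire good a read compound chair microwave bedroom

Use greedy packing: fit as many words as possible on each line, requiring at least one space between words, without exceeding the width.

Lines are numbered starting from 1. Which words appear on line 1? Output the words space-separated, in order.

Line 1: ['universe'] (min_width=8, slack=7)
Line 2: ['distance', 'fire'] (min_width=13, slack=2)
Line 3: ['good', 'a', 'read'] (min_width=11, slack=4)
Line 4: ['compound', 'chair'] (min_width=14, slack=1)
Line 5: ['microwave'] (min_width=9, slack=6)
Line 6: ['bedroom'] (min_width=7, slack=8)

Answer: universe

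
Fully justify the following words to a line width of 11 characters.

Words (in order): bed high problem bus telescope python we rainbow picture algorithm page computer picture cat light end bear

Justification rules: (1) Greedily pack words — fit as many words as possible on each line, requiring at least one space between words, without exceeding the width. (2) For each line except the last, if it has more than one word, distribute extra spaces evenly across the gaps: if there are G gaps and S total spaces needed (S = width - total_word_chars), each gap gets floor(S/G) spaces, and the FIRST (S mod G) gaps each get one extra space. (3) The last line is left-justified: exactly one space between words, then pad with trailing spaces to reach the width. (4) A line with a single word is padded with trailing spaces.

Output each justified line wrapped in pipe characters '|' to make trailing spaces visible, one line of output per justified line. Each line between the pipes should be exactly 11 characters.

Answer: |bed    high|
|problem bus|
|telescope  |
|python   we|
|rainbow    |
|picture    |
|algorithm  |
|page       |
|computer   |
|picture cat|
|light   end|
|bear       |

Derivation:
Line 1: ['bed', 'high'] (min_width=8, slack=3)
Line 2: ['problem', 'bus'] (min_width=11, slack=0)
Line 3: ['telescope'] (min_width=9, slack=2)
Line 4: ['python', 'we'] (min_width=9, slack=2)
Line 5: ['rainbow'] (min_width=7, slack=4)
Line 6: ['picture'] (min_width=7, slack=4)
Line 7: ['algorithm'] (min_width=9, slack=2)
Line 8: ['page'] (min_width=4, slack=7)
Line 9: ['computer'] (min_width=8, slack=3)
Line 10: ['picture', 'cat'] (min_width=11, slack=0)
Line 11: ['light', 'end'] (min_width=9, slack=2)
Line 12: ['bear'] (min_width=4, slack=7)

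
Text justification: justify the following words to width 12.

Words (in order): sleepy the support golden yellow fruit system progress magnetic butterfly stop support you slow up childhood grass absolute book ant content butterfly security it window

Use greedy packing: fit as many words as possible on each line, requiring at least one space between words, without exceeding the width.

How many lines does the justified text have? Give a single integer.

Line 1: ['sleepy', 'the'] (min_width=10, slack=2)
Line 2: ['support'] (min_width=7, slack=5)
Line 3: ['golden'] (min_width=6, slack=6)
Line 4: ['yellow', 'fruit'] (min_width=12, slack=0)
Line 5: ['system'] (min_width=6, slack=6)
Line 6: ['progress'] (min_width=8, slack=4)
Line 7: ['magnetic'] (min_width=8, slack=4)
Line 8: ['butterfly'] (min_width=9, slack=3)
Line 9: ['stop', 'support'] (min_width=12, slack=0)
Line 10: ['you', 'slow', 'up'] (min_width=11, slack=1)
Line 11: ['childhood'] (min_width=9, slack=3)
Line 12: ['grass'] (min_width=5, slack=7)
Line 13: ['absolute'] (min_width=8, slack=4)
Line 14: ['book', 'ant'] (min_width=8, slack=4)
Line 15: ['content'] (min_width=7, slack=5)
Line 16: ['butterfly'] (min_width=9, slack=3)
Line 17: ['security', 'it'] (min_width=11, slack=1)
Line 18: ['window'] (min_width=6, slack=6)
Total lines: 18

Answer: 18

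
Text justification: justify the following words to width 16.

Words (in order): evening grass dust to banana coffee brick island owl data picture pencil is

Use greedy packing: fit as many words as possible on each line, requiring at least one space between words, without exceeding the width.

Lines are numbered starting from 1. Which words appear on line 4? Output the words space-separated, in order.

Line 1: ['evening', 'grass'] (min_width=13, slack=3)
Line 2: ['dust', 'to', 'banana'] (min_width=14, slack=2)
Line 3: ['coffee', 'brick'] (min_width=12, slack=4)
Line 4: ['island', 'owl', 'data'] (min_width=15, slack=1)
Line 5: ['picture', 'pencil'] (min_width=14, slack=2)
Line 6: ['is'] (min_width=2, slack=14)

Answer: island owl data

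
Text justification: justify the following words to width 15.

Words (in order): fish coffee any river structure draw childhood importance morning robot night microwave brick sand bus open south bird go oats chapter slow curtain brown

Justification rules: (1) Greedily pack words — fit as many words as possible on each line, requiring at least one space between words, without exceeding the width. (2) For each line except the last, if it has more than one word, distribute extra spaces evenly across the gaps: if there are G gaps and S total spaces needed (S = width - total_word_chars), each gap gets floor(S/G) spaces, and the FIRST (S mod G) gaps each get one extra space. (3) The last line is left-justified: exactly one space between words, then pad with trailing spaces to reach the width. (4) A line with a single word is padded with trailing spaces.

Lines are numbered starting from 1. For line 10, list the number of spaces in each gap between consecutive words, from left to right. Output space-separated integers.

Answer: 4

Derivation:
Line 1: ['fish', 'coffee', 'any'] (min_width=15, slack=0)
Line 2: ['river', 'structure'] (min_width=15, slack=0)
Line 3: ['draw', 'childhood'] (min_width=14, slack=1)
Line 4: ['importance'] (min_width=10, slack=5)
Line 5: ['morning', 'robot'] (min_width=13, slack=2)
Line 6: ['night', 'microwave'] (min_width=15, slack=0)
Line 7: ['brick', 'sand', 'bus'] (min_width=14, slack=1)
Line 8: ['open', 'south', 'bird'] (min_width=15, slack=0)
Line 9: ['go', 'oats', 'chapter'] (min_width=15, slack=0)
Line 10: ['slow', 'curtain'] (min_width=12, slack=3)
Line 11: ['brown'] (min_width=5, slack=10)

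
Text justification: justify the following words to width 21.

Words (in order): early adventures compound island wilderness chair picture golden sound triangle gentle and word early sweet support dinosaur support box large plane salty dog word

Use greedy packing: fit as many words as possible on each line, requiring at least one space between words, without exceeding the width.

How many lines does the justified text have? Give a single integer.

Answer: 9

Derivation:
Line 1: ['early', 'adventures'] (min_width=16, slack=5)
Line 2: ['compound', 'island'] (min_width=15, slack=6)
Line 3: ['wilderness', 'chair'] (min_width=16, slack=5)
Line 4: ['picture', 'golden', 'sound'] (min_width=20, slack=1)
Line 5: ['triangle', 'gentle', 'and'] (min_width=19, slack=2)
Line 6: ['word', 'early', 'sweet'] (min_width=16, slack=5)
Line 7: ['support', 'dinosaur'] (min_width=16, slack=5)
Line 8: ['support', 'box', 'large'] (min_width=17, slack=4)
Line 9: ['plane', 'salty', 'dog', 'word'] (min_width=20, slack=1)
Total lines: 9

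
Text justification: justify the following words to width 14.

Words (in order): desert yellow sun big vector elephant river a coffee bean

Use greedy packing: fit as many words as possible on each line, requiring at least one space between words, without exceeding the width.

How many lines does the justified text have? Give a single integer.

Line 1: ['desert', 'yellow'] (min_width=13, slack=1)
Line 2: ['sun', 'big', 'vector'] (min_width=14, slack=0)
Line 3: ['elephant', 'river'] (min_width=14, slack=0)
Line 4: ['a', 'coffee', 'bean'] (min_width=13, slack=1)
Total lines: 4

Answer: 4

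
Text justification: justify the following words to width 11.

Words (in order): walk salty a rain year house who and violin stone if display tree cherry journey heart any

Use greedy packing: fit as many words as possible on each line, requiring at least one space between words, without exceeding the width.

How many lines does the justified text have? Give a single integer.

Answer: 9

Derivation:
Line 1: ['walk', 'salty'] (min_width=10, slack=1)
Line 2: ['a', 'rain', 'year'] (min_width=11, slack=0)
Line 3: ['house', 'who'] (min_width=9, slack=2)
Line 4: ['and', 'violin'] (min_width=10, slack=1)
Line 5: ['stone', 'if'] (min_width=8, slack=3)
Line 6: ['display'] (min_width=7, slack=4)
Line 7: ['tree', 'cherry'] (min_width=11, slack=0)
Line 8: ['journey'] (min_width=7, slack=4)
Line 9: ['heart', 'any'] (min_width=9, slack=2)
Total lines: 9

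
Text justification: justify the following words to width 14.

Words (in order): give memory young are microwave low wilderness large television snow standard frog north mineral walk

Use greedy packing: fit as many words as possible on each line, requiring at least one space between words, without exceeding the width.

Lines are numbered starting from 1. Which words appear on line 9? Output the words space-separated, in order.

Answer: mineral walk

Derivation:
Line 1: ['give', 'memory'] (min_width=11, slack=3)
Line 2: ['young', 'are'] (min_width=9, slack=5)
Line 3: ['microwave', 'low'] (min_width=13, slack=1)
Line 4: ['wilderness'] (min_width=10, slack=4)
Line 5: ['large'] (min_width=5, slack=9)
Line 6: ['television'] (min_width=10, slack=4)
Line 7: ['snow', 'standard'] (min_width=13, slack=1)
Line 8: ['frog', 'north'] (min_width=10, slack=4)
Line 9: ['mineral', 'walk'] (min_width=12, slack=2)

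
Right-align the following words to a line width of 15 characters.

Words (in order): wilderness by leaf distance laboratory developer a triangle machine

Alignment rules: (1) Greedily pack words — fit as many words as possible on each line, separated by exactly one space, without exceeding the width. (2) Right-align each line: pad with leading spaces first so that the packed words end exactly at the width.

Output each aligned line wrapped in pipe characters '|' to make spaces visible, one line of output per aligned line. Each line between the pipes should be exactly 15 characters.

Line 1: ['wilderness', 'by'] (min_width=13, slack=2)
Line 2: ['leaf', 'distance'] (min_width=13, slack=2)
Line 3: ['laboratory'] (min_width=10, slack=5)
Line 4: ['developer', 'a'] (min_width=11, slack=4)
Line 5: ['triangle'] (min_width=8, slack=7)
Line 6: ['machine'] (min_width=7, slack=8)

Answer: |  wilderness by|
|  leaf distance|
|     laboratory|
|    developer a|
|       triangle|
|        machine|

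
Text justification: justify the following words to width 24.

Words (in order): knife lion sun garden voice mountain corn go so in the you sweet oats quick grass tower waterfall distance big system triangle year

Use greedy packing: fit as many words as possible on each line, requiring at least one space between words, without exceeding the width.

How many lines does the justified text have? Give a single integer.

Answer: 6

Derivation:
Line 1: ['knife', 'lion', 'sun', 'garden'] (min_width=21, slack=3)
Line 2: ['voice', 'mountain', 'corn', 'go'] (min_width=22, slack=2)
Line 3: ['so', 'in', 'the', 'you', 'sweet', 'oats'] (min_width=24, slack=0)
Line 4: ['quick', 'grass', 'tower'] (min_width=17, slack=7)
Line 5: ['waterfall', 'distance', 'big'] (min_width=22, slack=2)
Line 6: ['system', 'triangle', 'year'] (min_width=20, slack=4)
Total lines: 6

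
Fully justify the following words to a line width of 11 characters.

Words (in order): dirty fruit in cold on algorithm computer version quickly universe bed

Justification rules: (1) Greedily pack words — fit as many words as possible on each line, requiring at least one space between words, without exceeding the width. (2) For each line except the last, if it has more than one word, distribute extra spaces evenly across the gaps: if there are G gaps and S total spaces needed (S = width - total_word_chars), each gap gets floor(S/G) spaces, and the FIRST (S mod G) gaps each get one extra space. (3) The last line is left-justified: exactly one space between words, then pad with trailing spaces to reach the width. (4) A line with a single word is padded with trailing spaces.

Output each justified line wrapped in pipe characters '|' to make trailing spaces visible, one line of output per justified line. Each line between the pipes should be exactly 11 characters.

Answer: |dirty fruit|
|in  cold on|
|algorithm  |
|computer   |
|version    |
|quickly    |
|universe   |
|bed        |

Derivation:
Line 1: ['dirty', 'fruit'] (min_width=11, slack=0)
Line 2: ['in', 'cold', 'on'] (min_width=10, slack=1)
Line 3: ['algorithm'] (min_width=9, slack=2)
Line 4: ['computer'] (min_width=8, slack=3)
Line 5: ['version'] (min_width=7, slack=4)
Line 6: ['quickly'] (min_width=7, slack=4)
Line 7: ['universe'] (min_width=8, slack=3)
Line 8: ['bed'] (min_width=3, slack=8)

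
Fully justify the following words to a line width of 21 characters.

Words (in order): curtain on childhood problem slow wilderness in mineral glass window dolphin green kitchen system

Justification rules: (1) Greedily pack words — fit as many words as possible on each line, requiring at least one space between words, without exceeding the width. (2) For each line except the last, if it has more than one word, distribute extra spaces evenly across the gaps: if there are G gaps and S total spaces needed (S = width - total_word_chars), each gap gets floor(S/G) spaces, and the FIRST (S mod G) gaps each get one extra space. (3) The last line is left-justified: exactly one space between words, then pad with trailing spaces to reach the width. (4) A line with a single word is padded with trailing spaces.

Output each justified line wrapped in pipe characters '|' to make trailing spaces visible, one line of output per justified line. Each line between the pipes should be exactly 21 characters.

Line 1: ['curtain', 'on', 'childhood'] (min_width=20, slack=1)
Line 2: ['problem', 'slow'] (min_width=12, slack=9)
Line 3: ['wilderness', 'in', 'mineral'] (min_width=21, slack=0)
Line 4: ['glass', 'window', 'dolphin'] (min_width=20, slack=1)
Line 5: ['green', 'kitchen', 'system'] (min_width=20, slack=1)

Answer: |curtain  on childhood|
|problem          slow|
|wilderness in mineral|
|glass  window dolphin|
|green kitchen system |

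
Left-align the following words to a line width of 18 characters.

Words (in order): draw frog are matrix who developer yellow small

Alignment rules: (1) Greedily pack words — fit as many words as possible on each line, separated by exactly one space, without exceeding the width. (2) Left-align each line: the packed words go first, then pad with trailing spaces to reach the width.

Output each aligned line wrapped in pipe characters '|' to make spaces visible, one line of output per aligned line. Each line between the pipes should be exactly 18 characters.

Answer: |draw frog are     |
|matrix who        |
|developer yellow  |
|small             |

Derivation:
Line 1: ['draw', 'frog', 'are'] (min_width=13, slack=5)
Line 2: ['matrix', 'who'] (min_width=10, slack=8)
Line 3: ['developer', 'yellow'] (min_width=16, slack=2)
Line 4: ['small'] (min_width=5, slack=13)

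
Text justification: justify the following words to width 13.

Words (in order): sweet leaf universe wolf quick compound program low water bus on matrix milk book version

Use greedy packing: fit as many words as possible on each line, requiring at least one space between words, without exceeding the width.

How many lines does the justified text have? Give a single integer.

Answer: 8

Derivation:
Line 1: ['sweet', 'leaf'] (min_width=10, slack=3)
Line 2: ['universe', 'wolf'] (min_width=13, slack=0)
Line 3: ['quick'] (min_width=5, slack=8)
Line 4: ['compound'] (min_width=8, slack=5)
Line 5: ['program', 'low'] (min_width=11, slack=2)
Line 6: ['water', 'bus', 'on'] (min_width=12, slack=1)
Line 7: ['matrix', 'milk'] (min_width=11, slack=2)
Line 8: ['book', 'version'] (min_width=12, slack=1)
Total lines: 8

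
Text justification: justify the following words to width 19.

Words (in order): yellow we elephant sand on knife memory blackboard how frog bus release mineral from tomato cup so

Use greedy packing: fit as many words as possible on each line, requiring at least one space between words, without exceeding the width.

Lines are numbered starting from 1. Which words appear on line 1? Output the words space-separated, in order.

Answer: yellow we elephant

Derivation:
Line 1: ['yellow', 'we', 'elephant'] (min_width=18, slack=1)
Line 2: ['sand', 'on', 'knife'] (min_width=13, slack=6)
Line 3: ['memory', 'blackboard'] (min_width=17, slack=2)
Line 4: ['how', 'frog', 'bus'] (min_width=12, slack=7)
Line 5: ['release', 'mineral'] (min_width=15, slack=4)
Line 6: ['from', 'tomato', 'cup', 'so'] (min_width=18, slack=1)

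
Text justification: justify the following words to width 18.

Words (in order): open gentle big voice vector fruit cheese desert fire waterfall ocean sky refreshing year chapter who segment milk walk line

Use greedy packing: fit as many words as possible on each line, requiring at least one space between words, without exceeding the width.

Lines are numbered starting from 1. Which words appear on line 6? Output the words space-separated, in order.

Line 1: ['open', 'gentle', 'big'] (min_width=15, slack=3)
Line 2: ['voice', 'vector', 'fruit'] (min_width=18, slack=0)
Line 3: ['cheese', 'desert', 'fire'] (min_width=18, slack=0)
Line 4: ['waterfall', 'ocean'] (min_width=15, slack=3)
Line 5: ['sky', 'refreshing'] (min_width=14, slack=4)
Line 6: ['year', 'chapter', 'who'] (min_width=16, slack=2)
Line 7: ['segment', 'milk', 'walk'] (min_width=17, slack=1)
Line 8: ['line'] (min_width=4, slack=14)

Answer: year chapter who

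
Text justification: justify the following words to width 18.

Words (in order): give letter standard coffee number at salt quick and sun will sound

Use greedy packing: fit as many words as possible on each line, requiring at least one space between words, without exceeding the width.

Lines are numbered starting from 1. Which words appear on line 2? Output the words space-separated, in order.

Line 1: ['give', 'letter'] (min_width=11, slack=7)
Line 2: ['standard', 'coffee'] (min_width=15, slack=3)
Line 3: ['number', 'at', 'salt'] (min_width=14, slack=4)
Line 4: ['quick', 'and', 'sun', 'will'] (min_width=18, slack=0)
Line 5: ['sound'] (min_width=5, slack=13)

Answer: standard coffee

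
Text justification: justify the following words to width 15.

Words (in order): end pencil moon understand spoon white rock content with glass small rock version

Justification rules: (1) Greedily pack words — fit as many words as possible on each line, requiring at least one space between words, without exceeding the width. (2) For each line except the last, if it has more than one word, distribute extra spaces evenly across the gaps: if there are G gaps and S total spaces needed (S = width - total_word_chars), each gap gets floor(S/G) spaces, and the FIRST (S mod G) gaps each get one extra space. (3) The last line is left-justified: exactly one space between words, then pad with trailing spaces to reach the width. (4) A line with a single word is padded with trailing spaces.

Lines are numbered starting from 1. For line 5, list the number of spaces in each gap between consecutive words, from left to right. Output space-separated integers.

Line 1: ['end', 'pencil', 'moon'] (min_width=15, slack=0)
Line 2: ['understand'] (min_width=10, slack=5)
Line 3: ['spoon', 'white'] (min_width=11, slack=4)
Line 4: ['rock', 'content'] (min_width=12, slack=3)
Line 5: ['with', 'glass'] (min_width=10, slack=5)
Line 6: ['small', 'rock'] (min_width=10, slack=5)
Line 7: ['version'] (min_width=7, slack=8)

Answer: 6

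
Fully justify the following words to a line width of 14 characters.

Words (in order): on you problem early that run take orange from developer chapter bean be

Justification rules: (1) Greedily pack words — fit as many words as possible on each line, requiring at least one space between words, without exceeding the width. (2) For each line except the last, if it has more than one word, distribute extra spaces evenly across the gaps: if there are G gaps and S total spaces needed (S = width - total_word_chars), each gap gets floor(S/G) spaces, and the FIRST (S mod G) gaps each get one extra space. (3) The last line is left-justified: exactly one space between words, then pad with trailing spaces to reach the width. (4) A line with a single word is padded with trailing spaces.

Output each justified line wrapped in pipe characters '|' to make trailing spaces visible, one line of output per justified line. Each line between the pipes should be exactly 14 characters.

Answer: |on you problem|
|early that run|
|take    orange|
|from developer|
|chapter   bean|
|be            |

Derivation:
Line 1: ['on', 'you', 'problem'] (min_width=14, slack=0)
Line 2: ['early', 'that', 'run'] (min_width=14, slack=0)
Line 3: ['take', 'orange'] (min_width=11, slack=3)
Line 4: ['from', 'developer'] (min_width=14, slack=0)
Line 5: ['chapter', 'bean'] (min_width=12, slack=2)
Line 6: ['be'] (min_width=2, slack=12)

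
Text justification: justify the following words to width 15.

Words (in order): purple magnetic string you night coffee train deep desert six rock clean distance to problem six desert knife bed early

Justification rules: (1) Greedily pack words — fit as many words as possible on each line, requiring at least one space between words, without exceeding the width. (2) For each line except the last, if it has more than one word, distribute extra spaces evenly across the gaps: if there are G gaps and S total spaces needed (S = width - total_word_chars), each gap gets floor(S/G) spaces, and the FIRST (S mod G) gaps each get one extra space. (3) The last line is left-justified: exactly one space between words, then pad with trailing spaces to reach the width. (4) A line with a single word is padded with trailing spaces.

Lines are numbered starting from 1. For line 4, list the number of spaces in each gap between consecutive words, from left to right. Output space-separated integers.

Answer: 6

Derivation:
Line 1: ['purple', 'magnetic'] (min_width=15, slack=0)
Line 2: ['string', 'you'] (min_width=10, slack=5)
Line 3: ['night', 'coffee'] (min_width=12, slack=3)
Line 4: ['train', 'deep'] (min_width=10, slack=5)
Line 5: ['desert', 'six', 'rock'] (min_width=15, slack=0)
Line 6: ['clean', 'distance'] (min_width=14, slack=1)
Line 7: ['to', 'problem', 'six'] (min_width=14, slack=1)
Line 8: ['desert', 'knife'] (min_width=12, slack=3)
Line 9: ['bed', 'early'] (min_width=9, slack=6)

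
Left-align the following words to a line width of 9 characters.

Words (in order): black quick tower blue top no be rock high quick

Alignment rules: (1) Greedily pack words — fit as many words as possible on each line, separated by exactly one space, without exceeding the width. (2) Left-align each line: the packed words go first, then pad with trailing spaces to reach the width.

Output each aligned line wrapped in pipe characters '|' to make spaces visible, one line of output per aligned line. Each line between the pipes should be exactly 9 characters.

Line 1: ['black'] (min_width=5, slack=4)
Line 2: ['quick'] (min_width=5, slack=4)
Line 3: ['tower'] (min_width=5, slack=4)
Line 4: ['blue', 'top'] (min_width=8, slack=1)
Line 5: ['no', 'be'] (min_width=5, slack=4)
Line 6: ['rock', 'high'] (min_width=9, slack=0)
Line 7: ['quick'] (min_width=5, slack=4)

Answer: |black    |
|quick    |
|tower    |
|blue top |
|no be    |
|rock high|
|quick    |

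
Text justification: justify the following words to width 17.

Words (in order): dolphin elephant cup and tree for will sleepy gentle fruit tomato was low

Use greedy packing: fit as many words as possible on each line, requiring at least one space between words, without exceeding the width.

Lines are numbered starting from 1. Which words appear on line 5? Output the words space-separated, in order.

Answer: tomato was low

Derivation:
Line 1: ['dolphin', 'elephant'] (min_width=16, slack=1)
Line 2: ['cup', 'and', 'tree', 'for'] (min_width=16, slack=1)
Line 3: ['will', 'sleepy'] (min_width=11, slack=6)
Line 4: ['gentle', 'fruit'] (min_width=12, slack=5)
Line 5: ['tomato', 'was', 'low'] (min_width=14, slack=3)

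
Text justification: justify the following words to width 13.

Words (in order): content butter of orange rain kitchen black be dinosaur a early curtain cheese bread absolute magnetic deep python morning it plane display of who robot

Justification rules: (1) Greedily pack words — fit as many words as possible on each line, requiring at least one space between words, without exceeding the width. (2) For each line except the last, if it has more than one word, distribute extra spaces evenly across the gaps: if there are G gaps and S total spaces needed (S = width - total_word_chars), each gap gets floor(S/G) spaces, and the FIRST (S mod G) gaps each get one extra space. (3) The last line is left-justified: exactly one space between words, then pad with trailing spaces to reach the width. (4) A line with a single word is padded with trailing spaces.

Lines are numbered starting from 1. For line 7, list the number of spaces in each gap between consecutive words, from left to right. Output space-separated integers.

Line 1: ['content'] (min_width=7, slack=6)
Line 2: ['butter', 'of'] (min_width=9, slack=4)
Line 3: ['orange', 'rain'] (min_width=11, slack=2)
Line 4: ['kitchen', 'black'] (min_width=13, slack=0)
Line 5: ['be', 'dinosaur', 'a'] (min_width=13, slack=0)
Line 6: ['early', 'curtain'] (min_width=13, slack=0)
Line 7: ['cheese', 'bread'] (min_width=12, slack=1)
Line 8: ['absolute'] (min_width=8, slack=5)
Line 9: ['magnetic', 'deep'] (min_width=13, slack=0)
Line 10: ['python'] (min_width=6, slack=7)
Line 11: ['morning', 'it'] (min_width=10, slack=3)
Line 12: ['plane', 'display'] (min_width=13, slack=0)
Line 13: ['of', 'who', 'robot'] (min_width=12, slack=1)

Answer: 2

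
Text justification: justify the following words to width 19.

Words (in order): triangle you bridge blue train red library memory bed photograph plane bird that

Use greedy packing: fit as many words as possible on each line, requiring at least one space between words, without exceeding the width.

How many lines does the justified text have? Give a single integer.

Answer: 5

Derivation:
Line 1: ['triangle', 'you', 'bridge'] (min_width=19, slack=0)
Line 2: ['blue', 'train', 'red'] (min_width=14, slack=5)
Line 3: ['library', 'memory', 'bed'] (min_width=18, slack=1)
Line 4: ['photograph', 'plane'] (min_width=16, slack=3)
Line 5: ['bird', 'that'] (min_width=9, slack=10)
Total lines: 5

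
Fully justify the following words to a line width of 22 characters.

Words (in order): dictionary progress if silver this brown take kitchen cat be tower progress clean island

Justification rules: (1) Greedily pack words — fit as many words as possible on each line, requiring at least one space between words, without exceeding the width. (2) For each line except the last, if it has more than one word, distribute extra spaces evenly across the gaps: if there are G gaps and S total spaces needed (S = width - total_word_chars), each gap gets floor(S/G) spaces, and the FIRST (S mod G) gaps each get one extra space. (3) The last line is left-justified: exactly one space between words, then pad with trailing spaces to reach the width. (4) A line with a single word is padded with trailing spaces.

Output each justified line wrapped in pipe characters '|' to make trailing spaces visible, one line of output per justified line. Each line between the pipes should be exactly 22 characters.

Line 1: ['dictionary', 'progress', 'if'] (min_width=22, slack=0)
Line 2: ['silver', 'this', 'brown', 'take'] (min_width=22, slack=0)
Line 3: ['kitchen', 'cat', 'be', 'tower'] (min_width=20, slack=2)
Line 4: ['progress', 'clean', 'island'] (min_width=21, slack=1)

Answer: |dictionary progress if|
|silver this brown take|
|kitchen  cat  be tower|
|progress clean island |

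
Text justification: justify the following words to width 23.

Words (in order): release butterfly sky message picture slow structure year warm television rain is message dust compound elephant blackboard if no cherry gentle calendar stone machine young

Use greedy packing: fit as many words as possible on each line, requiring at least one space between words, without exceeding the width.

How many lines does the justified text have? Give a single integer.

Line 1: ['release', 'butterfly', 'sky'] (min_width=21, slack=2)
Line 2: ['message', 'picture', 'slow'] (min_width=20, slack=3)
Line 3: ['structure', 'year', 'warm'] (min_width=19, slack=4)
Line 4: ['television', 'rain', 'is'] (min_width=18, slack=5)
Line 5: ['message', 'dust', 'compound'] (min_width=21, slack=2)
Line 6: ['elephant', 'blackboard', 'if'] (min_width=22, slack=1)
Line 7: ['no', 'cherry', 'gentle'] (min_width=16, slack=7)
Line 8: ['calendar', 'stone', 'machine'] (min_width=22, slack=1)
Line 9: ['young'] (min_width=5, slack=18)
Total lines: 9

Answer: 9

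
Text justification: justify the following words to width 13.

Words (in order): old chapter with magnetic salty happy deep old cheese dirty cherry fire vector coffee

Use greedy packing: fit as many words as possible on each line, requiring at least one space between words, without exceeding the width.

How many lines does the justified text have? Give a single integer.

Line 1: ['old', 'chapter'] (min_width=11, slack=2)
Line 2: ['with', 'magnetic'] (min_width=13, slack=0)
Line 3: ['salty', 'happy'] (min_width=11, slack=2)
Line 4: ['deep', 'old'] (min_width=8, slack=5)
Line 5: ['cheese', 'dirty'] (min_width=12, slack=1)
Line 6: ['cherry', 'fire'] (min_width=11, slack=2)
Line 7: ['vector', 'coffee'] (min_width=13, slack=0)
Total lines: 7

Answer: 7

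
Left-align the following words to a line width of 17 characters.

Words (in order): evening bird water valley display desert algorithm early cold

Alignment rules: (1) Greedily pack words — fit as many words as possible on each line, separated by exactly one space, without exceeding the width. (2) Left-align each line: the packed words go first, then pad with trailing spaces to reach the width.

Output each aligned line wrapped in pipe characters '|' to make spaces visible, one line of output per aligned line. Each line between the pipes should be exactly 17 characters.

Answer: |evening bird     |
|water valley     |
|display desert   |
|algorithm early  |
|cold             |

Derivation:
Line 1: ['evening', 'bird'] (min_width=12, slack=5)
Line 2: ['water', 'valley'] (min_width=12, slack=5)
Line 3: ['display', 'desert'] (min_width=14, slack=3)
Line 4: ['algorithm', 'early'] (min_width=15, slack=2)
Line 5: ['cold'] (min_width=4, slack=13)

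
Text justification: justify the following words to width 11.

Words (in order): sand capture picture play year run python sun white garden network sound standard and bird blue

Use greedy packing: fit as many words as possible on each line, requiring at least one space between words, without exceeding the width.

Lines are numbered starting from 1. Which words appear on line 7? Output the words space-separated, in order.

Answer: garden

Derivation:
Line 1: ['sand'] (min_width=4, slack=7)
Line 2: ['capture'] (min_width=7, slack=4)
Line 3: ['picture'] (min_width=7, slack=4)
Line 4: ['play', 'year'] (min_width=9, slack=2)
Line 5: ['run', 'python'] (min_width=10, slack=1)
Line 6: ['sun', 'white'] (min_width=9, slack=2)
Line 7: ['garden'] (min_width=6, slack=5)
Line 8: ['network'] (min_width=7, slack=4)
Line 9: ['sound'] (min_width=5, slack=6)
Line 10: ['standard'] (min_width=8, slack=3)
Line 11: ['and', 'bird'] (min_width=8, slack=3)
Line 12: ['blue'] (min_width=4, slack=7)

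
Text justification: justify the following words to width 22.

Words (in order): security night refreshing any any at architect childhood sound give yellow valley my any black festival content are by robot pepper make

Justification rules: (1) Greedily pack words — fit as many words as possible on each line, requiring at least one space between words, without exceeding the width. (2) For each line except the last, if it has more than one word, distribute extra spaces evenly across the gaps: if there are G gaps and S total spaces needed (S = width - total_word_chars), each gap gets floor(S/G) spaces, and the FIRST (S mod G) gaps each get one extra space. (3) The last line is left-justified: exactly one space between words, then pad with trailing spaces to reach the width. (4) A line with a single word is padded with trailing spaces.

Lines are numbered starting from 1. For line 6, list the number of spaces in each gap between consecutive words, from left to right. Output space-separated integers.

Line 1: ['security', 'night'] (min_width=14, slack=8)
Line 2: ['refreshing', 'any', 'any', 'at'] (min_width=21, slack=1)
Line 3: ['architect', 'childhood'] (min_width=19, slack=3)
Line 4: ['sound', 'give', 'yellow'] (min_width=17, slack=5)
Line 5: ['valley', 'my', 'any', 'black'] (min_width=19, slack=3)
Line 6: ['festival', 'content', 'are'] (min_width=20, slack=2)
Line 7: ['by', 'robot', 'pepper', 'make'] (min_width=20, slack=2)

Answer: 2 2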